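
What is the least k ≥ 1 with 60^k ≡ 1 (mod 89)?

88

The order of 60 must divide φ(89) = 89 − 1 = 88 = 2^3 · 11.
Divisors of 88: 1, 2, 4, 8, 11, 22, 44, 88.
Evaluate successive powers at the divisors of 88:
60^1 ≡ 60 (mod 89)
60^2 ≡ 40 (mod 89)
60^4 ≡ 87 (mod 89)
60^8 ≡ 4 (mod 89)
60^11 ≡ 77 (mod 89)
60^22 ≡ 55 (mod 89)
60^44 ≡ 88 (mod 89)
60^88 ≡ 1 (mod 89) ✓
The smallest such exponent is 88, so the order of 60 is 88.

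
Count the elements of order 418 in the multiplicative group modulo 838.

180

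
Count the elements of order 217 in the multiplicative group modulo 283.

0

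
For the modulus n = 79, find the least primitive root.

φ(79) = 79 − 1 = 78 = 2 · 3 · 13.
Test candidates g = 2, 3, … against the prime factors q ∈ {2, 3, 13} of φ(79): g is a generator iff g^(78/q) ≢ 1 for every such q.
g = 2: 2^39 ≡ 1 — hits 1, so not a primitive root.
g = 3: 3^39 ≡ 78; 3^26 ≡ 23; 3^6 ≡ 18 — none is 1, so 3 is a primitive root.
Hence the least primitive root of 79 is 3.

3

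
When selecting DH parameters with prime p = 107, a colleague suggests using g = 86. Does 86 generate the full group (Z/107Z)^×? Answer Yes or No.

No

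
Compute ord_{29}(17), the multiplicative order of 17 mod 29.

The order of 17 must divide φ(29) = 29 − 1 = 28 = 2^2 · 7.
Divisors of 28: 1, 2, 4, 7, 14, 28.
Check 17^d mod 29 for each divisor in increasing order:
17^1 ≡ 17 (mod 29)
17^2 ≡ 28 (mod 29)
17^4 ≡ 1 (mod 29) ✓
The smallest such exponent is 4, so the order of 17 is 4.

4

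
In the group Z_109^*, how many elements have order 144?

0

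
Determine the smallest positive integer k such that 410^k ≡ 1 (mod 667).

154

By Lagrange's theorem, ord_667(410) divides φ(667) = φ(23·29) = (23−1)·(29−1) = 22·28 = 616 = 2^3 · 7 · 11.
Divisors of 616: 1, 2, 4, 7, 8, 11, 14, 22, 28, 44, 56, 77, 88, 154, 308, 616.
Evaluate successive powers at the divisors of 616:
410^1 ≡ 410 (mod 667)
410^2 ≡ 16 (mod 667)
410^4 ≡ 256 (mod 667)
410^7 ≡ 521 (mod 667)
410^8 ≡ 170 (mod 667)
410^11 ≡ 643 (mod 667)
410^14 ≡ 639 (mod 667)
410^22 ≡ 576 (mod 667)
410^28 ≡ 117 (mod 667)
410^44 ≡ 277 (mod 667)
410^56 ≡ 349 (mod 667)
410^77 ≡ 666 (mod 667)
410^88 ≡ 24 (mod 667)
410^154 ≡ 1 (mod 667) ✓
Hence ord(410) = 154.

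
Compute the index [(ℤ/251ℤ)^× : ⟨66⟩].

Since 66 ∈ (Z/251Z)^×, its order divides φ(251) = 251 − 1 = 250 = 2 · 5^3.
Divisors of 250: 1, 2, 5, 10, 25, 50, 125, 250.
Compute 66^d (mod 251) for the divisors d until we hit 1:
66^1 ≡ 66 (mod 251)
66^2 ≡ 89 (mod 251)
66^5 ≡ 204 (mod 251)
66^10 ≡ 201 (mod 251)
66^25 ≡ 219 (mod 251)
66^50 ≡ 20 (mod 251)
66^125 ≡ 1 (mod 251) ✓
So ord_251(66) = 125, hence |⟨66⟩| = 125.
Index = |(Z/251Z)^×| / |⟨66⟩| = 250 / 125 = 2.

2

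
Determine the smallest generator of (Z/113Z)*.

φ(113) = 113 − 1 = 112 = 2^4 · 7.
g is a primitive root iff g^(112/q) ≢ 1 (mod 113) for each prime q ∈ {2, 7}.
g = 2: 2^56 ≡ 1 — hits 1, so not a primitive root.
g = 3: 3^56 ≡ 112; 3^16 ≡ 49 — none is 1, so 3 is a primitive root.
The smallest primitive root modulo 113 is 3.

3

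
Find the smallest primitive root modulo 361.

φ(361) = φ(19^2) = 19·(19−1) = 342 = 2 · 3^2 · 19.
g is a primitive root iff g^(342/q) ≢ 1 (mod 361) for each prime q ∈ {2, 3, 19}.
g = 2: 2^171 ≡ 360; 2^114 ≡ 292; 2^18 ≡ 58 — none is 1, so 2 is a primitive root.
So 2 is the smallest generator of (Z/361Z)^×.

2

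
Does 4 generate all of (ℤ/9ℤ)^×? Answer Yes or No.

No

φ(9) = φ(3^2) = 3·(3−1) = 6 = 2 · 3.
It suffices to check that the order of 4 is not a proper divisor of 6: compute 4^(6/q) for q ∈ {2, 3}.
4^3 ≡ 1 (mod 9)  [q = 2: ≡ 1 ✗]
4^2 ≡ 7 (mod 9)  [q = 3: ≢ 1 ✓]
The check at q = 2 fails, so 4 generates a proper subgroup.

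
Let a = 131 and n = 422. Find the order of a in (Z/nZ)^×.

ord(131) | φ(422) = φ(2)·φ(211) = 1·210 = 210 = 2 · 3 · 5 · 7.
Divisors of 210: 1, 2, 3, 5, 6, 7, 10, 14, 15, 21, 30, 35, 42, 70, 105, 210.
Compute 131^d (mod 422) for the divisors d until we hit 1:
131^1 ≡ 131
131^2 ≡ 281
131^3 ≡ 97
131^5 ≡ 249
131^6 ≡ 125
131^7 ≡ 339
131^10 ≡ 389
131^14 ≡ 137
131^15 ≡ 223
131^21 ≡ 23
131^30 ≡ 355
131^35 ≡ 197
131^42 ≡ 107
131^70 ≡ 407
131^105 ≡ 421
131^210 ≡ 1
Therefore the multiplicative order of 131 modulo 422 is 210.

210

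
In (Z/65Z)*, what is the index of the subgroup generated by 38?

12

By Lagrange's theorem, ord_65(38) divides φ(65) = φ(5·13) = (5−1)·(13−1) = 4·12 = 48 = 2^4 · 3.
Divisors of 48: 1, 2, 3, 4, 6, 8, 12, 16, 24, 48.
Check 38^d mod 65 for each divisor in increasing order:
38^1 ≡ 38 (mod 65)
38^2 ≡ 14 (mod 65)
38^3 ≡ 12 (mod 65)
38^4 ≡ 1 (mod 65) ✓
The order of 38 is 4, so the subgroup it generates has 4 elements.
[(Z/65Z)^× : ⟨38⟩] = 48/4 = 12.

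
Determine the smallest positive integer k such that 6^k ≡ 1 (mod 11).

By Lagrange's theorem, ord_11(6) divides φ(11) = 11 − 1 = 10 = 2 · 5.
Divisors of 10: 1, 2, 5, 10.
Compute 6^d (mod 11) for the divisors d until we hit 1:
6^1 ≡ 6
6^2 ≡ 3
6^5 ≡ 10
6^10 ≡ 1
Hence ord(6) = 10.

10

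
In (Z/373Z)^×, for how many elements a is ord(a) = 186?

φ(373) = 373 − 1 = 372 = 2^2 · 3 · 31.
Since (Z/373Z)^× is cyclic of order 372, the number of elements of order d is φ(d) when d | 372 and 0 otherwise.
186 = 2 · 3 · 31 divides 372, and φ(186) = 60.

60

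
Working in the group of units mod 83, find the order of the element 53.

The order of 53 must divide φ(83) = 83 − 1 = 82 = 2 · 41.
Divisors of 82: 1, 2, 41, 82.
Compute 53^d (mod 83) for the divisors d until we hit 1:
53^1 ≡ 53 (mod 83)
53^2 ≡ 70 (mod 83)
53^41 ≡ 82 (mod 83)
53^82 ≡ 1 (mod 83) ✓
The smallest such exponent is 82, so the order of 53 is 82.

82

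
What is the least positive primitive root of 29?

2

φ(29) = 29 − 1 = 28 = 2^2 · 7.
g is a primitive root iff g^(28/q) ≢ 1 (mod 29) for each prime q ∈ {2, 7}.
g = 2: 2^14 ≡ 28; 2^4 ≡ 16 — none is 1, so 2 is a primitive root.
The smallest primitive root modulo 29 is 2.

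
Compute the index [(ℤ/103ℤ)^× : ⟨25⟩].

2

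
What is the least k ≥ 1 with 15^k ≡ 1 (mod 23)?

22

ord(15) | φ(23) = 23 − 1 = 22 = 2 · 11.
Divisors of 22: 1, 2, 11, 22.
Test each divisor d:
15^1 ≡ 15 (mod 23)
15^2 ≡ 18 (mod 23)
15^11 ≡ 22 (mod 23)
15^22 ≡ 1 (mod 23) ✓
So ord_23(15) = 22.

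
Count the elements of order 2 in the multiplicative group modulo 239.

1

φ(239) = 239 − 1 = 238 = 2 · 7 · 17.
Since (Z/239Z)^× is cyclic of order 238, the number of elements of order d is φ(d) when d | 238 and 0 otherwise.
2 | 238, and φ(2) = 2 − 1 = 1.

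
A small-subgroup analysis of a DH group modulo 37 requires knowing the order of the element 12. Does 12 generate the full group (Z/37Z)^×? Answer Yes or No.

No

φ(37) = 37 − 1 = 36 = 2^2 · 3^2.
12 is a primitive root mod 37 iff 12^(φ(37)/q) ≢ 1 for every prime q | φ(37), i.e. q ∈ {2, 3}.
12^18 ≡ 1 (mod 37)  [q = 2: ≡ 1 ✗]
12^12 ≡ 26 (mod 37)  [q = 3: ≢ 1 ✓]
Since 12^18 ≡ 1, the order of 12 divides 18 < 36, so 12 is not a primitive root.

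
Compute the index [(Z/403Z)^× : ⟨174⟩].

ord(174) | φ(403) = φ(13·31) = (13−1)·(31−1) = 12·30 = 360 = 2^3 · 3^2 · 5.
Divisors of 360: 1, 2, 3, 4, 5, 6, 8, 9, 10, 12, 15, 18, 20, 24, 30, 36, 40, 45, 60, 72, 90, 120, 180, 360.
Check 174^d mod 403 for each divisor in increasing order:
174^1 ≡ 174
174^2 ≡ 51
174^3 ≡ 8
174^4 ≡ 183
174^5 ≡ 5
174^6 ≡ 64
174^8 ≡ 40
174^9 ≡ 109
174^10 ≡ 25
174^12 ≡ 66
174^15 ≡ 125
174^18 ≡ 194
174^20 ≡ 222
174^24 ≡ 326
174^30 ≡ 311
174^36 ≡ 157
174^40 ≡ 118
174^45 ≡ 187
174^60 ≡ 1
Thus |⟨174⟩| = ord(174) = 60.
Index = |(Z/403Z)^×| / |⟨174⟩| = 360 / 60 = 6.

6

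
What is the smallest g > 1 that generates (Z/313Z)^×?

φ(313) = 313 − 1 = 312 = 2^3 · 3 · 13.
Test candidates g = 2, 3, … against the prime factors q ∈ {2, 3, 13} of φ(313): g is a generator iff g^(312/q) ≢ 1 for every such q.
g = 2: 2^156 ≡ 1 — hits 1, so not a primitive root.
g = 3: 3^156 ≡ 1 — hits 1, so not a primitive root.
g = 4: 4^156 ≡ 1 — hits 1, so not a primitive root.
g = 5: 5^156 ≡ 312; 5^104 ≡ 1 — hits 1, so not a primitive root.
g = 6: 6^156 ≡ 1 — hits 1, so not a primitive root.
g = 7: 7^156 ≡ 312; 7^104 ≡ 1 — hits 1, so not a primitive root.
g = 8: 8^156 ≡ 1 — hits 1, so not a primitive root.
g = 9: 9^156 ≡ 1 — hits 1, so not a primitive root.
g = 10: 10^156 ≡ 312; 10^104 ≡ 214; 10^24 ≡ 103 — none is 1, so 10 is a primitive root.
Hence the least primitive root of 313 is 10.

10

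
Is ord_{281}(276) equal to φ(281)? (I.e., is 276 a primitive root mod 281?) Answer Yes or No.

No

φ(281) = 281 − 1 = 280 = 2^3 · 5 · 7.
276 is a primitive root mod 281 iff 276^(φ(281)/q) ≢ 1 for every prime q | φ(281), i.e. q ∈ {2, 5, 7}.
276^140 ≡ 1 (mod 281)  [q = 2: ≡ 1 ✗]
276^56 ≡ 86 (mod 281)  [q = 5: ≢ 1 ✓]
276^40 ≡ 165 (mod 281)  [q = 7: ≢ 1 ✓]
Since 276^140 ≡ 1, the order of 276 divides 140 < 280, so 276 is not a primitive root.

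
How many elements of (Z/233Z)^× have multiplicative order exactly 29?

28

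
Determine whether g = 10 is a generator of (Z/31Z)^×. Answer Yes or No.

No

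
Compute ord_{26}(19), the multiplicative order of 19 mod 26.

12

By Lagrange's theorem, ord_26(19) divides φ(26) = φ(2)·φ(13) = 1·12 = 12 = 2^2 · 3.
Divisors of 12: 1, 2, 3, 4, 6, 12.
Evaluate successive powers at the divisors of 12:
19^1 ≡ 19 (mod 26)
19^2 ≡ 23 (mod 26)
19^3 ≡ 21 (mod 26)
19^4 ≡ 9 (mod 26)
19^6 ≡ 25 (mod 26)
19^12 ≡ 1 (mod 26) ✓
So ord_26(19) = 12.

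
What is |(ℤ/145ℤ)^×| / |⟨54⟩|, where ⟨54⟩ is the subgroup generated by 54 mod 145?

By Lagrange's theorem, ord_145(54) divides φ(145) = φ(5·29) = (5−1)·(29−1) = 4·28 = 112 = 2^4 · 7.
Divisors of 112: 1, 2, 4, 7, 8, 14, 16, 28, 56, 112.
Check 54^d mod 145 for each divisor in increasing order:
54^1 ≡ 54 (mod 145)
54^2 ≡ 16 (mod 145)
54^4 ≡ 111 (mod 145)
54^7 ≡ 59 (mod 145)
54^8 ≡ 141 (mod 145)
54^14 ≡ 1 (mod 145) ✓
The order of 54 is 14, so the subgroup it generates has 14 elements.
Index = |(Z/145Z)^×| / |⟨54⟩| = 112 / 14 = 8.

8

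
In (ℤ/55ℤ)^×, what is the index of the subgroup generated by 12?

10

By Lagrange's theorem, ord_55(12) divides φ(55) = φ(5·11) = (5−1)·(11−1) = 4·10 = 40 = 2^3 · 5.
Divisors of 40: 1, 2, 4, 5, 8, 10, 20, 40.
Check 12^d mod 55 for each divisor in increasing order:
12^1 ≡ 12 (mod 55)
12^2 ≡ 34 (mod 55)
12^4 ≡ 1 (mod 55) ✓
Thus |⟨12⟩| = ord(12) = 4.
Index = |(Z/55Z)^×| / |⟨12⟩| = 40 / 4 = 10.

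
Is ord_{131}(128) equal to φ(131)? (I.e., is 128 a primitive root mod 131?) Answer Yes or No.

Yes

φ(131) = 131 − 1 = 130 = 2 · 5 · 13.
It suffices to check that the order of 128 is not a proper divisor of 130: compute 128^(130/q) for q ∈ {2, 5, 13}.
128^65 ≡ 130 (mod 131)  [q = 2: ≢ 1 ✓]
128^26 ≡ 58 (mod 131)  [q = 5: ≢ 1 ✓]
128^10 ≡ 99 (mod 131)  [q = 13: ≢ 1 ✓]
None equal 1, so ord_131(128) = 130: 128 is a primitive root.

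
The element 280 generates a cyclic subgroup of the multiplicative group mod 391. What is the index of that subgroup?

By Lagrange's theorem, ord_391(280) divides φ(391) = φ(17·23) = (17−1)·(23−1) = 16·22 = 352 = 2^5 · 11.
Divisors of 352: 1, 2, 4, 8, 11, 16, 22, 32, 44, 88, 176, 352.
Evaluate successive powers at the divisors of 352:
280^1 ≡ 280 (mod 391)
280^2 ≡ 200 (mod 391)
280^4 ≡ 118 (mod 391)
280^8 ≡ 239 (mod 391)
280^11 ≡ 70 (mod 391)
280^16 ≡ 35 (mod 391)
280^22 ≡ 208 (mod 391)
280^32 ≡ 52 (mod 391)
280^44 ≡ 254 (mod 391)
280^88 ≡ 1 (mod 391) ✓
So ord_391(280) = 88, hence |⟨280⟩| = 88.
The index is φ(391) / ord(280) = 352 / 88 = 4.

4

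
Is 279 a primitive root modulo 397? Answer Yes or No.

φ(397) = 397 − 1 = 396 = 2^2 · 3^2 · 11.
Test 279^(396/q) mod 397 for each prime factor q of 396:
279^198 ≡ 1 (mod 397)  [q = 2: ≡ 1 ✗]
279^132 ≡ 362 (mod 397)  [q = 3: ≢ 1 ✓]
279^36 ≡ 273 (mod 397)  [q = 11: ≢ 1 ✓]
Since 279^198 ≡ 1, the order of 279 divides 198 < 396, so 279 is not a primitive root.

No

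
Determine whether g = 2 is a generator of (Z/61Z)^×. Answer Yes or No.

φ(61) = 61 − 1 = 60 = 2^2 · 3 · 5.
An element g generates (Z/61Z)^× iff g^(60/q) ≢ 1 (mod 61) for each prime q ∈ {2, 3, 5}.
2^30 ≡ 60 (mod 61)  [q = 2: ≢ 1 ✓]
2^20 ≡ 47 (mod 61)  [q = 3: ≢ 1 ✓]
2^12 ≡ 9 (mod 61)  [q = 5: ≢ 1 ✓]
All checks pass, so 2 has order 60 and is a primitive root modulo 61.

Yes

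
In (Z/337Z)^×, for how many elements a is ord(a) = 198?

0

φ(337) = 337 − 1 = 336 = 2^4 · 3 · 7.
Since (Z/337Z)^× is cyclic of order 336, the number of elements of order d is φ(d) when d | 336 and 0 otherwise.
Here 336 is not a multiple of 198, so there are no elements of order 198.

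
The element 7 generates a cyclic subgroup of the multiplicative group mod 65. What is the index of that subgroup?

ord(7) | φ(65) = φ(5·13) = (5−1)·(13−1) = 4·12 = 48 = 2^4 · 3.
Divisors of 48: 1, 2, 3, 4, 6, 8, 12, 16, 24, 48.
Check 7^d mod 65 for each divisor in increasing order:
7^1 ≡ 7
7^2 ≡ 49
7^3 ≡ 18
7^4 ≡ 61
7^6 ≡ 64
7^8 ≡ 16
7^12 ≡ 1
The order of 7 is 12, so the subgroup it generates has 12 elements.
The index is φ(65) / ord(7) = 48 / 12 = 4.

4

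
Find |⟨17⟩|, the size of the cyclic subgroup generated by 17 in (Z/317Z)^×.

316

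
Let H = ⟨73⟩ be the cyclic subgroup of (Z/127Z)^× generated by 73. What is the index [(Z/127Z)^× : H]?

Since 73 ∈ (Z/127Z)^×, its order divides φ(127) = 127 − 1 = 126 = 2 · 3^2 · 7.
Divisors of 126: 1, 2, 3, 6, 7, 9, 14, 18, 21, 42, 63, 126.
Check 73^d mod 127 for each divisor in increasing order:
73^1 ≡ 73
73^2 ≡ 122
73^3 ≡ 16
73^6 ≡ 2
73^7 ≡ 19
73^9 ≡ 32
73^14 ≡ 107
73^18 ≡ 8
73^21 ≡ 1
The order of 73 is 21, so the subgroup it generates has 21 elements.
[(Z/127Z)^× : ⟨73⟩] = 126/21 = 6.

6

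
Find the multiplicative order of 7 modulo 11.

By Lagrange's theorem, ord_11(7) divides φ(11) = 11 − 1 = 10 = 2 · 5.
Divisors of 10: 1, 2, 5, 10.
Evaluate successive powers at the divisors of 10:
7^1 ≡ 7 (mod 11)
7^2 ≡ 5 (mod 11)
7^5 ≡ 10 (mod 11)
7^10 ≡ 1 (mod 11) ✓
Therefore the multiplicative order of 7 modulo 11 is 10.

10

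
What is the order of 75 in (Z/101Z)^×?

100

ord(75) | φ(101) = 101 − 1 = 100 = 2^2 · 5^2.
Divisors of 100: 1, 2, 4, 5, 10, 20, 25, 50, 100.
Check 75^d mod 101 for each divisor in increasing order:
75^1 ≡ 75
75^2 ≡ 70
75^4 ≡ 52
75^5 ≡ 62
75^10 ≡ 6
75^20 ≡ 36
75^25 ≡ 10
75^50 ≡ 100
75^100 ≡ 1
Therefore the multiplicative order of 75 modulo 101 is 100.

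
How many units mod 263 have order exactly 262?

φ(263) = 263 − 1 = 262 = 2 · 131.
(Z/263Z)^× is cyclic (|G| = 262); a cyclic group of order m has exactly φ(d) elements of each order d | m, and none otherwise.
262 = 2 · 131 divides 262, and φ(262) = 130.

130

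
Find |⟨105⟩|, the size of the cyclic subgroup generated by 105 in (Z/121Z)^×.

110

The order of 105 must divide φ(121) = φ(11^2) = 11·(11−1) = 110 = 2 · 5 · 11.
Divisors of 110: 1, 2, 5, 10, 11, 22, 55, 110.
Compute 105^d (mod 121) for the divisors d until we hit 1:
105^1 ≡ 105
105^2 ≡ 14
105^5 ≡ 10
105^10 ≡ 100
105^11 ≡ 94
105^22 ≡ 3
105^55 ≡ 120
105^110 ≡ 1
Hence ord(105) = 110.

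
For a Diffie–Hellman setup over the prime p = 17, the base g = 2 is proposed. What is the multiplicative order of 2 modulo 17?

8

The order of 2 must divide φ(17) = 17 − 1 = 16 = 2^4.
Divisors of 16: 1, 2, 4, 8, 16.
Check 2^d mod 17 for each divisor in increasing order:
2^1 ≡ 2 (mod 17)
2^2 ≡ 4 (mod 17)
2^4 ≡ 16 (mod 17)
2^8 ≡ 1 (mod 17) ✓
So ord_17(2) = 8.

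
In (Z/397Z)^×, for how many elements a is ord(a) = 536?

0

φ(397) = 397 − 1 = 396 = 2^2 · 3^2 · 11.
In a cyclic group of order 396, there are φ(d) elements of order d for each divisor d of 396, and zero for non-divisors.
Since 536 ∤ 396, the count is 0.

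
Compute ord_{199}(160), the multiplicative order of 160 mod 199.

99

ord(160) | φ(199) = 199 − 1 = 198 = 2 · 3^2 · 11.
Divisors of 198: 1, 2, 3, 6, 9, 11, 18, 22, 33, 66, 99, 198.
Check 160^d mod 199 for each divisor in increasing order:
160^1 ≡ 160
160^2 ≡ 128
160^3 ≡ 182
160^6 ≡ 90
160^9 ≡ 62
160^11 ≡ 175
160^18 ≡ 63
160^22 ≡ 178
160^33 ≡ 106
160^66 ≡ 92
160^99 ≡ 1
Therefore the multiplicative order of 160 modulo 199 is 99.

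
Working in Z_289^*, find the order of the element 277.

272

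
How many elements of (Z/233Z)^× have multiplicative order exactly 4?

2

φ(233) = 233 − 1 = 232 = 2^3 · 29.
(Z/233Z)^× is cyclic (|G| = 232); a cyclic group of order m has exactly φ(d) elements of each order d | m, and none otherwise.
4 = 2^2 divides 232, and φ(4) = 2.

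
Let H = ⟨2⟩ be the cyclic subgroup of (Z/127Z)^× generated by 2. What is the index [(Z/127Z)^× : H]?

18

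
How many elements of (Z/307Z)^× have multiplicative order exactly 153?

96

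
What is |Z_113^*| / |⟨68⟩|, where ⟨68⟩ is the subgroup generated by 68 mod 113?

1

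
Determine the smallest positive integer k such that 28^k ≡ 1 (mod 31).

15

By Lagrange's theorem, ord_31(28) divides φ(31) = 31 − 1 = 30 = 2 · 3 · 5.
Divisors of 30: 1, 2, 3, 5, 6, 10, 15, 30.
Check 28^d mod 31 for each divisor in increasing order:
28^1 ≡ 28 (mod 31)
28^2 ≡ 9 (mod 31)
28^3 ≡ 4 (mod 31)
28^5 ≡ 5 (mod 31)
28^6 ≡ 16 (mod 31)
28^10 ≡ 25 (mod 31)
28^15 ≡ 1 (mod 31) ✓
The smallest such exponent is 15, so the order of 28 is 15.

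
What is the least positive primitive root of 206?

5

φ(206) = φ(2)·φ(103) = 1·102 = 102 = 2 · 3 · 17.
Test candidates g = 2, 3, … against the prime factors q ∈ {2, 3, 17} of φ(206): g is a generator iff g^(102/q) ≢ 1 for every such q.
g = 2: gcd(2, 206) = 2 > 1, not a unit — skip.
g = 3: 3^51 ≡ 205; 3^34 ≡ 1 — hits 1, so not a primitive root.
g = 4: gcd(4, 206) = 2 > 1, not a unit — skip.
g = 5: 5^51 ≡ 205; 5^34 ≡ 159; 5^6 ≡ 175 — none is 1, so 5 is a primitive root.
The smallest primitive root modulo 206 is 5.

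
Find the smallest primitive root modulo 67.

2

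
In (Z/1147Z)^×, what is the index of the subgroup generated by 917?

The order of 917 must divide φ(1147) = φ(31·37) = (31−1)·(37−1) = 30·36 = 1080 = 2^3 · 3^3 · 5.
Divisors of 1080: 1, 2, 3, 4, 5, 6, 8, 9, 10, 12, 15, 18, 20, 24, 27, 30, 36, 40, 45, 54, 60, 72, 90, 108, 120, 135, 180, 216, 270, 360, 540, 1080.
Check 917^d mod 1147 for each divisor in increasing order:
917^1 ≡ 917 (mod 1147)
917^2 ≡ 138 (mod 1147)
917^3 ≡ 376 (mod 1147)
917^4 ≡ 692 (mod 1147)
917^5 ≡ 273 (mod 1147)
917^6 ≡ 295 (mod 1147)
917^8 ≡ 565 (mod 1147)
917^9 ≡ 808 (mod 1147)
917^10 ≡ 1121 (mod 1147)
917^12 ≡ 1000 (mod 1147)
917^15 ≡ 931 (mod 1147)
917^18 ≡ 221 (mod 1147)
917^20 ≡ 676 (mod 1147)
917^24 ≡ 963 (mod 1147)
917^27 ≡ 783 (mod 1147)
917^30 ≡ 776 (mod 1147)
917^36 ≡ 667 (mod 1147)
917^40 ≡ 470 (mod 1147)
917^45 ≡ 993 (mod 1147)
917^54 ≡ 591 (mod 1147)
917^60 ≡ 1 (mod 1147) ✓
So ord_1147(917) = 60, hence |⟨917⟩| = 60.
The index is φ(1147) / ord(917) = 1080 / 60 = 18.

18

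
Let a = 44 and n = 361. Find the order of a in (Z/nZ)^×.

171

By Lagrange's theorem, ord_361(44) divides φ(361) = φ(19^2) = 19·(19−1) = 342 = 2 · 3^2 · 19.
Divisors of 342: 1, 2, 3, 6, 9, 18, 19, 38, 57, 114, 171, 342.
Compute 44^d (mod 361) for the divisors d until we hit 1:
44^1 ≡ 44
44^2 ≡ 131
44^3 ≡ 349
44^6 ≡ 144
44^9 ≡ 77
44^18 ≡ 153
44^19 ≡ 234
44^38 ≡ 245
44^57 ≡ 292
44^114 ≡ 68
44^171 ≡ 1
So ord_361(44) = 171.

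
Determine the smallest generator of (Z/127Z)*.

φ(127) = 127 − 1 = 126 = 2 · 3^2 · 7.
Test candidates g = 2, 3, … against the prime factors q ∈ {2, 3, 7} of φ(127): g is a generator iff g^(126/q) ≢ 1 for every such q.
g = 2: 2^63 ≡ 1 — hits 1, so not a primitive root.
g = 3: 3^63 ≡ 126; 3^42 ≡ 107; 3^18 ≡ 4 — none is 1, so 3 is a primitive root.
So 3 is the smallest generator of (Z/127Z)^×.

3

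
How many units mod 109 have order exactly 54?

18

φ(109) = 109 − 1 = 108 = 2^2 · 3^3.
Since (Z/109Z)^× is cyclic of order 108, the number of elements of order d is φ(d) when d | 108 and 0 otherwise.
54 = 2 · 3^3 divides 108, and φ(54) = 18.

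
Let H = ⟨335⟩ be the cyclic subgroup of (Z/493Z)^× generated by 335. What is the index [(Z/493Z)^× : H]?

4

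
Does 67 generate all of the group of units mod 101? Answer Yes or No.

φ(101) = 101 − 1 = 100 = 2^2 · 5^2.
An element g generates (Z/101Z)^× iff g^(100/q) ≢ 1 (mod 101) for each prime q ∈ {2, 5}.
67^50 ≡ 100 (mod 101)  [q = 2: ≢ 1 ✓]
67^20 ≡ 95 (mod 101)  [q = 5: ≢ 1 ✓]
None equal 1, so ord_101(67) = 100: 67 is a primitive root.

Yes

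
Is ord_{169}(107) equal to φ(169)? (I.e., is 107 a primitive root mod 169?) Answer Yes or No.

No

φ(169) = φ(13^2) = 13·(13−1) = 156 = 2^2 · 3 · 13.
107 is a primitive root mod 169 iff 107^(φ(169)/q) ≢ 1 for every prime q | φ(169), i.e. q ∈ {2, 3, 13}.
107^78 ≡ 1 (mod 169)  [q = 2: ≡ 1 ✗]
107^52 ≡ 146 (mod 169)  [q = 3: ≢ 1 ✓]
107^12 ≡ 14 (mod 169)  [q = 13: ≢ 1 ✓]
The check at q = 2 fails, so 107 generates a proper subgroup.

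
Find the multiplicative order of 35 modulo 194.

Since 35 ∈ (Z/194Z)^×, its order divides φ(194) = φ(2)·φ(97) = 1·96 = 96 = 2^5 · 3.
Divisors of 96: 1, 2, 3, 4, 6, 8, 12, 16, 24, 32, 48, 96.
Evaluate successive powers at the divisors of 96:
35^1 ≡ 35 (mod 194)
35^2 ≡ 61 (mod 194)
35^3 ≡ 1 (mod 194) ✓
So ord_194(35) = 3.

3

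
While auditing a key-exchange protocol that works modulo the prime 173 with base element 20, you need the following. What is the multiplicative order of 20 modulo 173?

The order of 20 must divide φ(173) = 173 − 1 = 172 = 2^2 · 43.
Divisors of 172: 1, 2, 4, 43, 86, 172.
Check 20^d mod 173 for each divisor in increasing order:
20^1 ≡ 20 (mod 173)
20^2 ≡ 54 (mod 173)
20^4 ≡ 148 (mod 173)
20^43 ≡ 80 (mod 173)
20^86 ≡ 172 (mod 173)
20^172 ≡ 1 (mod 173) ✓
Hence ord(20) = 172.

172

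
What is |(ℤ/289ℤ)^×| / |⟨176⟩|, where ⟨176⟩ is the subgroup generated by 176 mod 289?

ord(176) | φ(289) = φ(17^2) = 17·(17−1) = 272 = 2^4 · 17.
Divisors of 272: 1, 2, 4, 8, 16, 17, 34, 68, 136, 272.
Evaluate successive powers at the divisors of 272:
176^1 ≡ 176 (mod 289)
176^2 ≡ 53 (mod 289)
176^4 ≡ 208 (mod 289)
176^8 ≡ 203 (mod 289)
176^16 ≡ 171 (mod 289)
176^17 ≡ 40 (mod 289)
176^34 ≡ 155 (mod 289)
176^68 ≡ 38 (mod 289)
176^136 ≡ 288 (mod 289)
176^272 ≡ 1 (mod 289) ✓
The order of 176 is 272, so the subgroup it generates has 272 elements.
[(Z/289Z)^× : ⟨176⟩] = 272/272 = 1.

1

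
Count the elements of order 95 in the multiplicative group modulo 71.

0

φ(71) = 71 − 1 = 70 = 2 · 5 · 7.
Since (Z/71Z)^× is cyclic of order 70, the number of elements of order d is φ(d) when d | 70 and 0 otherwise.
95 does not divide 70, so no element of (Z/71Z)^× has order 95.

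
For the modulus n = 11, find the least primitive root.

2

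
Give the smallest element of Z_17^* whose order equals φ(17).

3

φ(17) = 17 − 1 = 16 = 2^4.
g is a primitive root iff g^(16/q) ≢ 1 (mod 17) for each prime q ∈ {2}.
g = 2: 2^8 ≡ 1 — hits 1, so not a primitive root.
g = 3: 3^8 ≡ 16 — none is 1, so 3 is a primitive root.
The smallest primitive root modulo 17 is 3.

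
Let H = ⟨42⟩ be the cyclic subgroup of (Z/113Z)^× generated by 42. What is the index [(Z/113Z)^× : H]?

7

By Lagrange's theorem, ord_113(42) divides φ(113) = 113 − 1 = 112 = 2^4 · 7.
Divisors of 112: 1, 2, 4, 7, 8, 14, 16, 28, 56, 112.
Evaluate successive powers at the divisors of 112:
42^1 ≡ 42
42^2 ≡ 69
42^4 ≡ 15
42^7 ≡ 78
42^8 ≡ 112
42^14 ≡ 95
42^16 ≡ 1
So ord_113(42) = 16, hence |⟨42⟩| = 16.
Index = |(Z/113Z)^×| / |⟨42⟩| = 112 / 16 = 7.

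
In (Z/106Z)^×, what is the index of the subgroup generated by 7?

2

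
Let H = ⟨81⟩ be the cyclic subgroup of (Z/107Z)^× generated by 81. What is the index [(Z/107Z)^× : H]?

The order of 81 must divide φ(107) = 107 − 1 = 106 = 2 · 53.
Divisors of 106: 1, 2, 53, 106.
Evaluate successive powers at the divisors of 106:
81^1 ≡ 81 (mod 107)
81^2 ≡ 34 (mod 107)
81^53 ≡ 1 (mod 107) ✓
Thus |⟨81⟩| = ord(81) = 53.
The index is φ(107) / ord(81) = 106 / 53 = 2.

2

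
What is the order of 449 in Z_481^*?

36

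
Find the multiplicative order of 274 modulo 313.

52

By Lagrange's theorem, ord_313(274) divides φ(313) = 313 − 1 = 312 = 2^3 · 3 · 13.
Divisors of 312: 1, 2, 3, 4, 6, 8, 12, 13, 24, 26, 39, 52, 78, 104, 156, 312.
Evaluate successive powers at the divisors of 312:
274^1 ≡ 274 (mod 313)
274^2 ≡ 269 (mod 313)
274^3 ≡ 151 (mod 313)
274^4 ≡ 58 (mod 313)
274^6 ≡ 265 (mod 313)
274^8 ≡ 234 (mod 313)
274^12 ≡ 113 (mod 313)
274^13 ≡ 288 (mod 313)
274^24 ≡ 249 (mod 313)
274^26 ≡ 312 (mod 313)
274^39 ≡ 25 (mod 313)
274^52 ≡ 1 (mod 313) ✓
So ord_313(274) = 52.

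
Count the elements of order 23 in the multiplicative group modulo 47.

22

φ(47) = 47 − 1 = 46 = 2 · 23.
Since (Z/47Z)^× is cyclic of order 46, the number of elements of order d is φ(d) when d | 46 and 0 otherwise.
23 | 46, and φ(23) = 23 − 1 = 22.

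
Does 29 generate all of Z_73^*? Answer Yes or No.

φ(73) = 73 − 1 = 72 = 2^3 · 3^2.
An element g generates (Z/73Z)^× iff g^(72/q) ≢ 1 (mod 73) for each prime q ∈ {2, 3}.
29^36 ≡ 72 (mod 73)  [q = 2: ≢ 1 ✓]
29^24 ≡ 64 (mod 73)  [q = 3: ≢ 1 ✓]
None equal 1, so ord_73(29) = 72: 29 is a primitive root.

Yes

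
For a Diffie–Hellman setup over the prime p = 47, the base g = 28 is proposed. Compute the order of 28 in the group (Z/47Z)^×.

The order of 28 must divide φ(47) = 47 − 1 = 46 = 2 · 23.
Divisors of 46: 1, 2, 23, 46.
Check 28^d mod 47 for each divisor in increasing order:
28^1 ≡ 28
28^2 ≡ 32
28^23 ≡ 1
So ord_47(28) = 23.

23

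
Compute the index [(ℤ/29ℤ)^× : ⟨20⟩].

ord(20) | φ(29) = 29 − 1 = 28 = 2^2 · 7.
Divisors of 28: 1, 2, 4, 7, 14, 28.
Check 20^d mod 29 for each divisor in increasing order:
20^1 ≡ 20
20^2 ≡ 23
20^4 ≡ 7
20^7 ≡ 1
So ord_29(20) = 7, hence |⟨20⟩| = 7.
The index is φ(29) / ord(20) = 28 / 7 = 4.

4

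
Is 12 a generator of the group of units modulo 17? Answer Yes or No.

Yes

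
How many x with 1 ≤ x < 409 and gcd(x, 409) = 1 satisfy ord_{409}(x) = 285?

0

φ(409) = 409 − 1 = 408 = 2^3 · 3 · 17.
Since (Z/409Z)^× is cyclic of order 408, the number of elements of order d is φ(d) when d | 408 and 0 otherwise.
Here 408 is not a multiple of 285, so there are no elements of order 285.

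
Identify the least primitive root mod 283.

3

φ(283) = 283 − 1 = 282 = 2 · 3 · 47.
g is a primitive root iff g^(282/q) ≢ 1 (mod 283) for each prime q ∈ {2, 3, 47}.
g = 2: 2^141 ≡ 282; 2^94 ≡ 1 — hits 1, so not a primitive root.
g = 3: 3^141 ≡ 282; 3^94 ≡ 238; 3^6 ≡ 163 — none is 1, so 3 is a primitive root.
Hence the least primitive root of 283 is 3.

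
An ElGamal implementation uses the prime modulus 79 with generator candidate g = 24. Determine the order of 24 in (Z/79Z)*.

6

By Lagrange's theorem, ord_79(24) divides φ(79) = 79 − 1 = 78 = 2 · 3 · 13.
Divisors of 78: 1, 2, 3, 6, 13, 26, 39, 78.
Evaluate successive powers at the divisors of 78:
24^1 ≡ 24 (mod 79)
24^2 ≡ 23 (mod 79)
24^3 ≡ 78 (mod 79)
24^6 ≡ 1 (mod 79) ✓
So ord_79(24) = 6.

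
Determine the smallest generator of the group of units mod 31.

φ(31) = 31 − 1 = 30 = 2 · 3 · 5.
g is a primitive root iff g^(30/q) ≢ 1 (mod 31) for each prime q ∈ {2, 3, 5}.
g = 2: 2^15 ≡ 1 — hits 1, so not a primitive root.
g = 3: 3^15 ≡ 30; 3^10 ≡ 25; 3^6 ≡ 16 — none is 1, so 3 is a primitive root.
Hence the least primitive root of 31 is 3.

3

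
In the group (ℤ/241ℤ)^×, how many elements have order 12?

4

φ(241) = 241 − 1 = 240 = 2^4 · 3 · 5.
Since (Z/241Z)^× is cyclic of order 240, the number of elements of order d is φ(d) when d | 240 and 0 otherwise.
12 = 2^2 · 3 divides 240, and φ(12) = 4.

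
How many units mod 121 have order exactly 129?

0

φ(121) = φ(11^2) = 11·(11−1) = 110 = 2 · 5 · 11.
Since (Z/121Z)^× is cyclic of order 110, the number of elements of order d is φ(d) when d | 110 and 0 otherwise.
Here 110 is not a multiple of 129, so there are no elements of order 129.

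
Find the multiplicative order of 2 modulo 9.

By Lagrange's theorem, ord_9(2) divides φ(9) = φ(3^2) = 3·(3−1) = 6 = 2 · 3.
Divisors of 6: 1, 2, 3, 6.
Test each divisor d:
2^1 ≡ 2 (mod 9)
2^2 ≡ 4 (mod 9)
2^3 ≡ 8 (mod 9)
2^6 ≡ 1 (mod 9) ✓
Therefore the multiplicative order of 2 modulo 9 is 6.

6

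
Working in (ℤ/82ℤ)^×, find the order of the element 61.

20

ord(61) | φ(82) = φ(2)·φ(41) = 1·40 = 40 = 2^3 · 5.
Divisors of 40: 1, 2, 4, 5, 8, 10, 20, 40.
Check 61^d mod 82 for each divisor in increasing order:
61^1 ≡ 61 (mod 82)
61^2 ≡ 31 (mod 82)
61^4 ≡ 59 (mod 82)
61^5 ≡ 73 (mod 82)
61^8 ≡ 37 (mod 82)
61^10 ≡ 81 (mod 82)
61^20 ≡ 1 (mod 82) ✓
Therefore the multiplicative order of 61 modulo 82 is 20.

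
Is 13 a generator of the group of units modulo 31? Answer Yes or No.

Yes

φ(31) = 31 − 1 = 30 = 2 · 3 · 5.
It suffices to check that the order of 13 is not a proper divisor of 30: compute 13^(30/q) for q ∈ {2, 3, 5}.
13^15 ≡ 30 (mod 31)  [q = 2: ≢ 1 ✓]
13^10 ≡ 5 (mod 31)  [q = 3: ≢ 1 ✓]
13^6 ≡ 16 (mod 31)  [q = 5: ≢ 1 ✓]
Every test exponent gives a nontrivial residue, hence 13 generates the full group.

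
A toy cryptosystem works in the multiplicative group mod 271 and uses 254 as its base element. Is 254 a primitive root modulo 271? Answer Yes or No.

Yes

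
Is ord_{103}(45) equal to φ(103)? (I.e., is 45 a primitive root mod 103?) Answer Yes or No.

φ(103) = 103 − 1 = 102 = 2 · 3 · 17.
An element g generates (Z/103Z)^× iff g^(102/q) ≢ 1 (mod 103) for each prime q ∈ {2, 3, 17}.
45^51 ≡ 102 (mod 103)  [q = 2: ≢ 1 ✓]
45^34 ≡ 56 (mod 103)  [q = 3: ≢ 1 ✓]
45^6 ≡ 76 (mod 103)  [q = 17: ≢ 1 ✓]
All checks pass, so 45 has order 102 and is a primitive root modulo 103.

Yes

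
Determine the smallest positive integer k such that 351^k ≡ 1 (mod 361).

The order of 351 must divide φ(361) = φ(19^2) = 19·(19−1) = 342 = 2 · 3^2 · 19.
Divisors of 342: 1, 2, 3, 6, 9, 18, 19, 38, 57, 114, 171, 342.
Compute 351^d (mod 361) for the divisors d until we hit 1:
351^1 ≡ 351 (mod 361)
351^2 ≡ 100 (mod 361)
351^3 ≡ 83 (mod 361)
351^6 ≡ 30 (mod 361)
351^9 ≡ 324 (mod 361)
351^18 ≡ 286 (mod 361)
351^19 ≡ 28 (mod 361)
351^38 ≡ 62 (mod 361)
351^57 ≡ 292 (mod 361)
351^114 ≡ 68 (mod 361)
351^171 ≡ 1 (mod 361) ✓
The smallest such exponent is 171, so the order of 351 is 171.

171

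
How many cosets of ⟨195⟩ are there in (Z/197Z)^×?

1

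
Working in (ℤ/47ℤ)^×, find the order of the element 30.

46

ord(30) | φ(47) = 47 − 1 = 46 = 2 · 23.
Divisors of 46: 1, 2, 23, 46.
Compute 30^d (mod 47) for the divisors d until we hit 1:
30^1 ≡ 30
30^2 ≡ 7
30^23 ≡ 46
30^46 ≡ 1
The smallest such exponent is 46, so the order of 30 is 46.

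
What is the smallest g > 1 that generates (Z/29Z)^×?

2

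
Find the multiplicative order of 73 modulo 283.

ord(73) | φ(283) = 283 − 1 = 282 = 2 · 3 · 47.
Divisors of 282: 1, 2, 3, 6, 47, 94, 141, 282.
Compute 73^d (mod 283) for the divisors d until we hit 1:
73^1 ≡ 73 (mod 283)
73^2 ≡ 235 (mod 283)
73^3 ≡ 175 (mod 283)
73^6 ≡ 61 (mod 283)
73^47 ≡ 238 (mod 283)
73^94 ≡ 44 (mod 283)
73^141 ≡ 1 (mod 283) ✓
Therefore the multiplicative order of 73 modulo 283 is 141.

141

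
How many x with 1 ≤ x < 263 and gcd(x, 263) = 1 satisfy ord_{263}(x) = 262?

130

φ(263) = 263 − 1 = 262 = 2 · 131.
In a cyclic group of order 262, there are φ(d) elements of order d for each divisor d of 262, and zero for non-divisors.
262 = 2 · 131 divides 262, and φ(262) = 130.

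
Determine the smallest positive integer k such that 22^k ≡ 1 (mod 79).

13

The order of 22 must divide φ(79) = 79 − 1 = 78 = 2 · 3 · 13.
Divisors of 78: 1, 2, 3, 6, 13, 26, 39, 78.
Compute 22^d (mod 79) for the divisors d until we hit 1:
22^1 ≡ 22 (mod 79)
22^2 ≡ 10 (mod 79)
22^3 ≡ 62 (mod 79)
22^6 ≡ 52 (mod 79)
22^13 ≡ 1 (mod 79) ✓
The smallest such exponent is 13, so the order of 22 is 13.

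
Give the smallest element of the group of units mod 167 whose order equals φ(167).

φ(167) = 167 − 1 = 166 = 2 · 83.
Test candidates g = 2, 3, … against the prime factors q ∈ {2, 83} of φ(167): g is a generator iff g^(166/q) ≢ 1 for every such q.
g = 2: 2^83 ≡ 1 — hits 1, so not a primitive root.
g = 3: 3^83 ≡ 1 — hits 1, so not a primitive root.
g = 4: 4^83 ≡ 1 — hits 1, so not a primitive root.
g = 5: 5^83 ≡ 166; 5^2 ≡ 25 — none is 1, so 5 is a primitive root.
So 5 is the smallest generator of (Z/167Z)^×.

5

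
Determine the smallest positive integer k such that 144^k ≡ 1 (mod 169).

Since 144 ∈ (Z/169Z)^×, its order divides φ(169) = φ(13^2) = 13·(13−1) = 156 = 2^2 · 3 · 13.
Divisors of 156: 1, 2, 3, 4, 6, 12, 13, 26, 39, 52, 78, 156.
Test each divisor d:
144^1 ≡ 144 (mod 169)
144^2 ≡ 118 (mod 169)
144^3 ≡ 92 (mod 169)
144^4 ≡ 66 (mod 169)
144^6 ≡ 14 (mod 169)
144^12 ≡ 27 (mod 169)
144^13 ≡ 1 (mod 169) ✓
So ord_169(144) = 13.

13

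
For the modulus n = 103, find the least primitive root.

5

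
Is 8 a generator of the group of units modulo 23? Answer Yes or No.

No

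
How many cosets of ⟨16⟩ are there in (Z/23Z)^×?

2

By Lagrange's theorem, ord_23(16) divides φ(23) = 23 − 1 = 22 = 2 · 11.
Divisors of 22: 1, 2, 11, 22.
Compute 16^d (mod 23) for the divisors d until we hit 1:
16^1 ≡ 16
16^2 ≡ 3
16^11 ≡ 1
So ord_23(16) = 11, hence |⟨16⟩| = 11.
The index is φ(23) / ord(16) = 22 / 11 = 2.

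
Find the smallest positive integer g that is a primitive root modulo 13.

φ(13) = 13 − 1 = 12 = 2^2 · 3.
Test candidates g = 2, 3, … against the prime factors q ∈ {2, 3} of φ(13): g is a generator iff g^(12/q) ≢ 1 for every such q.
g = 2: 2^6 ≡ 12; 2^4 ≡ 3 — none is 1, so 2 is a primitive root.
Hence the least primitive root of 13 is 2.

2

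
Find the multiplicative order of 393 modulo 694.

Since 393 ∈ (Z/694Z)^×, its order divides φ(694) = φ(2)·φ(347) = 1·346 = 346 = 2 · 173.
Divisors of 346: 1, 2, 173, 346.
Compute 393^d (mod 694) for the divisors d until we hit 1:
393^1 ≡ 393 (mod 694)
393^2 ≡ 381 (mod 694)
393^173 ≡ 1 (mod 694) ✓
The smallest such exponent is 173, so the order of 393 is 173.

173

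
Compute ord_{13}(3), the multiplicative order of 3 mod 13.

3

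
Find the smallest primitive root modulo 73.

5

φ(73) = 73 − 1 = 72 = 2^3 · 3^2.
g is a primitive root iff g^(72/q) ≢ 1 (mod 73) for each prime q ∈ {2, 3}.
g = 2: 2^36 ≡ 1 — hits 1, so not a primitive root.
g = 3: 3^36 ≡ 1 — hits 1, so not a primitive root.
g = 4: 4^36 ≡ 1 — hits 1, so not a primitive root.
g = 5: 5^36 ≡ 72; 5^24 ≡ 8 — none is 1, so 5 is a primitive root.
So 5 is the smallest generator of (Z/73Z)^×.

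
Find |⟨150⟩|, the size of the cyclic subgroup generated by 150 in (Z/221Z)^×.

48

By Lagrange's theorem, ord_221(150) divides φ(221) = φ(13·17) = (13−1)·(17−1) = 12·16 = 192 = 2^6 · 3.
Divisors of 192: 1, 2, 3, 4, 6, 8, 12, 16, 24, 32, 48, 64, 96, 192.
Check 150^d mod 221 for each divisor in increasing order:
150^1 ≡ 150 (mod 221)
150^2 ≡ 179 (mod 221)
150^3 ≡ 109 (mod 221)
150^4 ≡ 217 (mod 221)
150^6 ≡ 168 (mod 221)
150^8 ≡ 16 (mod 221)
150^12 ≡ 157 (mod 221)
150^16 ≡ 35 (mod 221)
150^24 ≡ 118 (mod 221)
150^32 ≡ 120 (mod 221)
150^48 ≡ 1 (mod 221) ✓
Hence ord(150) = 48.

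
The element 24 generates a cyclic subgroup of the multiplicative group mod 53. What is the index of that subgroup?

4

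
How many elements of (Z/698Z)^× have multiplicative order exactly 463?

0

φ(698) = φ(2)·φ(349) = 1·348 = 348 = 2^2 · 3 · 29.
In a cyclic group of order 348, there are φ(d) elements of order d for each divisor d of 348, and zero for non-divisors.
Here 348 is not a multiple of 463, so there are no elements of order 463.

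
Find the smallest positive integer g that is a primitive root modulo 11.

2

φ(11) = 11 − 1 = 10 = 2 · 5.
Test candidates g = 2, 3, … against the prime factors q ∈ {2, 5} of φ(11): g is a generator iff g^(10/q) ≢ 1 for every such q.
g = 2: 2^5 ≡ 10; 2^2 ≡ 4 — none is 1, so 2 is a primitive root.
So 2 is the smallest generator of (Z/11Z)^×.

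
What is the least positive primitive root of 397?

φ(397) = 397 − 1 = 396 = 2^2 · 3^2 · 11.
Test candidates g = 2, 3, … against the prime factors q ∈ {2, 3, 11} of φ(397): g is a generator iff g^(396/q) ≢ 1 for every such q.
g = 2: 2^198 ≡ 396; 2^132 ≡ 1 — hits 1, so not a primitive root.
g = 3: 3^198 ≡ 1 — hits 1, so not a primitive root.
g = 4: 4^198 ≡ 1 — hits 1, so not a primitive root.
g = 5: 5^198 ≡ 396; 5^132 ≡ 362; 5^36 ≡ 290 — none is 1, so 5 is a primitive root.
The smallest primitive root modulo 397 is 5.

5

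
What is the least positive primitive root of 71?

7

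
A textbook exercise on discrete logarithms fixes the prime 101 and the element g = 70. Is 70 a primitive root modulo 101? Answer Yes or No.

φ(101) = 101 − 1 = 100 = 2^2 · 5^2.
An element g generates (Z/101Z)^× iff g^(100/q) ≢ 1 (mod 101) for each prime q ∈ {2, 5}.
70^50 ≡ 1 (mod 101)  [q = 2: ≡ 1 ✗]
70^20 ≡ 84 (mod 101)  [q = 5: ≢ 1 ✓]
70^50 ≡ 1 shows ord(70) | 50, strictly less than φ(101); not a primitive root.

No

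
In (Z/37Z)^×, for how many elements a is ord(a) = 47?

0

φ(37) = 37 − 1 = 36 = 2^2 · 3^2.
Since (Z/37Z)^× is cyclic of order 36, the number of elements of order d is φ(d) when d | 36 and 0 otherwise.
Here 36 is not a multiple of 47, so there are no elements of order 47.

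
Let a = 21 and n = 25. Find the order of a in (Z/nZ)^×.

5

By Lagrange's theorem, ord_25(21) divides φ(25) = φ(5^2) = 5·(5−1) = 20 = 2^2 · 5.
Divisors of 20: 1, 2, 4, 5, 10, 20.
Evaluate successive powers at the divisors of 20:
21^1 ≡ 21
21^2 ≡ 16
21^4 ≡ 6
21^5 ≡ 1
So ord_25(21) = 5.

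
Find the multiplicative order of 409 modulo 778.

194

Since 409 ∈ (Z/778Z)^×, its order divides φ(778) = φ(2)·φ(389) = 1·388 = 388 = 2^2 · 97.
Divisors of 388: 1, 2, 4, 97, 194, 388.
Test each divisor d:
409^1 ≡ 409 (mod 778)
409^2 ≡ 11 (mod 778)
409^4 ≡ 121 (mod 778)
409^97 ≡ 777 (mod 778)
409^194 ≡ 1 (mod 778) ✓
So ord_778(409) = 194.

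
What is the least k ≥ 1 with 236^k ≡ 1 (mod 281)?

35

The order of 236 must divide φ(281) = 281 − 1 = 280 = 2^3 · 5 · 7.
Divisors of 280: 1, 2, 4, 5, 7, 8, 10, 14, 20, 28, 35, 40, 56, 70, 140, 280.
Compute 236^d (mod 281) for the divisors d until we hit 1:
236^1 ≡ 236 (mod 281)
236^2 ≡ 58 (mod 281)
236^4 ≡ 273 (mod 281)
236^5 ≡ 79 (mod 281)
236^7 ≡ 86 (mod 281)
236^8 ≡ 64 (mod 281)
236^10 ≡ 59 (mod 281)
236^14 ≡ 90 (mod 281)
236^20 ≡ 109 (mod 281)
236^28 ≡ 232 (mod 281)
236^35 ≡ 1 (mod 281) ✓
So ord_281(236) = 35.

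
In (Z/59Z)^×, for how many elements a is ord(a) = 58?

28

φ(59) = 59 − 1 = 58 = 2 · 29.
(Z/59Z)^× is cyclic (|G| = 58); a cyclic group of order m has exactly φ(d) elements of each order d | m, and none otherwise.
58 = 2 · 29 divides 58, and φ(58) = 28.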